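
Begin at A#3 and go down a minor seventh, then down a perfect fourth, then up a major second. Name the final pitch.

G##2

A#3 down a minor seventh → B#2 (10 semitones).
A perfect fourth down from B#2 is F##2.
A major second up from F##2 is G##2.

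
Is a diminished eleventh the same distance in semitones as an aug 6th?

16 semitones (diminished eleventh) vs 10 semitones (augmented sixth): not equal.

No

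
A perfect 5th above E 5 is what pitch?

B 5

The fifth takes the letter from E up to B.
A perfect fifth is 7 semitones; 7 semitones up from E5 gives B5.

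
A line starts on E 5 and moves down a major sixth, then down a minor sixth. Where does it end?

Down a major sixth from E5: G4 (9 semitones down).
A minor sixth down from G4 is B3.

B 3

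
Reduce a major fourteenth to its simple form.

Take out an octave (7 from the number): 14 − 7 = 7.
That makes a major fourteenth a compound major seventh — an octave plus a major seventh.

M7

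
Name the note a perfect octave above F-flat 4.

F-flat 5

An octave keeps the letter name F, an octave up from F.
Moving 12 semitones up from Fb4 (the size of a perfect octave) reaches Fb5.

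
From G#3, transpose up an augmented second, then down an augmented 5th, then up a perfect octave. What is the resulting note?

G#3 up an augmented second → A##3 (3 semitones).
An augmented fifth down from A##3 is D#3.
Up a perfect octave from D#3: D#4 (12 semitones up).

D#4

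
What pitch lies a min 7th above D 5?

C 6

The seventh takes the letter from D up to C.
Moving 10 semitones up from D5 (the size of a minor seventh) reaches C6.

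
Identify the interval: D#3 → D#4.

D to D is the same letter name, plus an octave — that makes it an octave of some quality.
Counting semitones, D#3→D#4 is 12, which is the perfect octave.

perfect octave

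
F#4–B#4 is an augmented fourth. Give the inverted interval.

diminished 5th

Interval numbers invert to sum to nine: 4 + 5 = 9, so a fourth inverts to a fifth.
The quality also flips — augmented becomes diminished — giving a diminished fifth.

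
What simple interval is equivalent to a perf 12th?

Subtracting seven from the interval number removes an octave: 12 − 7 = 5.
Quality carries through unchanged, so the simple form is a perfect fifth.

perfect fifth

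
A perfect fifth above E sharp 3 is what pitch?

Five letter names up from E: B.
Moving 7 semitones up from E#3 (the size of a perfect fifth) reaches B#3.

B sharp 3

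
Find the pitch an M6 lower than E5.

G4

Six letter names down from E: G.
A major sixth is 9 semitones; 9 semitones down from E5 gives G4.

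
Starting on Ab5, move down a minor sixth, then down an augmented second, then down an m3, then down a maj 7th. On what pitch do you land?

A minor sixth down from Ab5 is C5.
Down an augmented second from C5: Bbb4 (3 semitones down).
Down a minor third from Bbb4: Gb4 (3 semitones down).
Down a major seventh from Gb4: Abb3 (11 semitones down).

Abb3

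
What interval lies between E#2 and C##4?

E to C spans six letter names (E-F-G-A-B-C), plus an octave: a thirteenth.
E#2 to C##4 is 21 semitones, matching the major thirteenth exactly, so the quality is major.
(Equivalently, a compound major sixth: a major sixth plus an octave.)

major 13th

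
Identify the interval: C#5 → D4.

Descending from C#5 to D4 is the same interval as ascending D4 to C#5.
D to C spans seven letter names (D-E-F-G-A-B-C), so the interval is some kind of seventh.
Counting semitones, D4→C#5 is 11, which is the major seventh.

major 7th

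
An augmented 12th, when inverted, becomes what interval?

diminished fourth

First reduce the compound augmented twelfth to its simple form, an augmented fifth.
Interval numbers invert to sum to nine: 5 + 4 = 9, so a fifth inverts to a fourth.
And augmented becomes diminished under inversion, so we get a diminished fourth.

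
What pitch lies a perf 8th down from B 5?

An octave keeps the letter name B, an octave down from B.
A perfect octave is 12 semitones; 12 semitones down from B5 gives B4.

B 4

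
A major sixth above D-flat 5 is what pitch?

B-flat 5

The sixth takes the letter from D up to B.
Moving 9 semitones up from Db5 (the size of a major sixth) reaches Bb5.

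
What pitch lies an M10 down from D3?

Bb1

Three letters down from D (plus an octave) reaches B.
Moving 16 semitones down from D3 (the size of a major tenth) reaches Bb1.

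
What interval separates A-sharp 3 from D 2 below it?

Descending from A#3 to D2 is the same interval as ascending D2 to A#3.
D to A spans five letter names (D-E-F-G-A), plus an octave, so the interval is some kind of twelfth.
The perfect twelfth is 19 semitones; here we have 20, one semitone wider: augmented.
(Equivalently, a compound augmented fifth: an augmented fifth plus an octave.)

A12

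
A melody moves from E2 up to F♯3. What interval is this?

major 9th

E to F spans two letter names (E-F), plus an octave: a ninth.
The major ninth spans 14 semitones, and E2 to F#3 is exactly 14 semitones — so this is a major ninth.
(Equivalently, a compound major second: a major second plus an octave.)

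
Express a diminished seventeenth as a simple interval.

diminished third

Each octave removed subtracts seven from the number: 17 − 14 = 3.
Quality carries through unchanged, so the simple form is a diminished third.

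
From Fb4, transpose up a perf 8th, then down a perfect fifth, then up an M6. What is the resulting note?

Gb5

Fb4 up a perfect octave → Fb5 (12 semitones).
Down a perfect fifth from Fb5: Bbb4 (7 semitones down).
Up a major sixth from Bbb4: Gb5 (9 semitones up).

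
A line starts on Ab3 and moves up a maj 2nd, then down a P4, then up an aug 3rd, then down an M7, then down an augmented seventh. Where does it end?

Cb2

A major second up from Ab3 is Bb3.
Bb3 down a perfect fourth → F3 (5 semitones).
Up an augmented third from F3: A#3 (5 semitones up).
Down a major seventh from A#3: B2 (11 semitones down).
B2 down an augmented seventh → Cb2 (12 semitones).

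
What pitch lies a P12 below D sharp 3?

The twelfth's letter: D down five letter names plus an octave → G.
Moving 19 semitones down from D#3 (the size of a perfect twelfth) reaches G#1.

G sharp 1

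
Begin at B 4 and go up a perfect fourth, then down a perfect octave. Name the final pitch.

E 4

A perfect fourth up from B4 is E5.
A perfect octave down from E5 is E4.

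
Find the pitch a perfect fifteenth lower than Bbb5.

Bbb3

A fifteenth keeps the letter name B, two octaves down from B.
A perfect fifteenth spans 24 semitones, so from Bbb5 the target pitch is Bbb3.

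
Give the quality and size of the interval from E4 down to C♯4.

Descending from E4 to C#4 is the same interval as ascending C#4 to E4.
C to E spans three letter names (C-D-E) — that makes it a third of some quality.
At 3 semitones, C#4→E4 falls one short of a major third: minor.

minor third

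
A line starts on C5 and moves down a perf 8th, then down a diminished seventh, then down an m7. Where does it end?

E#2

C5 down a perfect octave → C4 (12 semitones).
C4 down a diminished seventh → D#3 (9 semitones).
D#3 down a minor seventh → E#2 (10 semitones).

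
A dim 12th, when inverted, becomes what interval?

First reduce the compound diminished twelfth to its simple form, a diminished fifth.
Inverted interval numbers add to nine, so a fifth pairs with a fourth (5 + 4 = 9).
And diminished becomes augmented under inversion, so we get an augmented fourth.

augmented fourth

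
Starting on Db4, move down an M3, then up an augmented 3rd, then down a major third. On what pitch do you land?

Down a major third from Db4: Bbb3 (4 semitones down).
Bbb3 up an augmented third → D4 (5 semitones).
A major third down from D4 is Bb3.

Bb3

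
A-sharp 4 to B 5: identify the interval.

A to B spans two letter names (A-B), plus an octave — that makes it a ninth of some quality.
A#4 to B5 is 13 semitones, a half step short of the major ninth (14), so this is minor.
(Equivalently, a compound minor second: a minor second plus an octave.)

m9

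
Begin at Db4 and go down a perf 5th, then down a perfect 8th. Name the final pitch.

A perfect fifth down from Db4 is Gb3.
A perfect octave down from Gb3 is Gb2.

Gb2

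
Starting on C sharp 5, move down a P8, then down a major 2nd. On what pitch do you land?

Down a perfect octave from C#5: C#4 (12 semitones down).
Down a major second from C#4: B3 (2 semitones down).

B 3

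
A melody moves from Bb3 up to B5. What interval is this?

B to B is the same letter name, plus 2 octaves: a fifteenth.
The perfect fifteenth is 24 semitones; here we have 25, one semitone wider: augmented.
(Equivalently, a compound augmented octave: an augmented octave plus an octave.)

augmented 15th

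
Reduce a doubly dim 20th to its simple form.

doubly diminished sixth

Take out 2 octaves (14 from the number): 20 − 14 = 6.
So a doubly diminished twentieth is 2 octaves plus a doubly diminished sixth. The quality is unchanged.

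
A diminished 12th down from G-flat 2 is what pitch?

The twelfth's letter: G down five letter names plus an octave → C.
Moving 18 semitones down from Gb2 (the size of a diminished twelfth) reaches C1.

C 1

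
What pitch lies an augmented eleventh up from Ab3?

D5

Counting four letter names plus an octave up from A lands on D.
An augmented eleventh is 18 semitones; 18 semitones up from Ab3 gives D5.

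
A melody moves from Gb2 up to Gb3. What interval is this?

G to G is the same letter name, plus an octave, so the interval is some kind of octave.
Gb2 to Gb3 is 12 semitones, matching the perfect octave exactly, so the quality is perfect.

P8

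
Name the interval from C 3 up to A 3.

major sixth

C to A spans six letter names (C-D-E-F-G-A), so the interval is some kind of sixth.
C3 to A3 is 9 semitones, matching the major sixth exactly, so the quality is major.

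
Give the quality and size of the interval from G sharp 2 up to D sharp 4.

G to D spans five letter names (G-A-B-C-D), plus an octave: a twelfth.
Counting semitones, G#2→D#4 is 19, which is the perfect twelfth.
(Equivalently, a compound perfect fifth: a perfect fifth plus an octave.)

perfect twelfth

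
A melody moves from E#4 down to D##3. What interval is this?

minor ninth

Descending from E#4 to D##3 is the same interval as ascending D##3 to E#4.
D to E spans two letter names (D-E), plus an octave: a ninth.
A major ninth would be 14 semitones, but D##3 to E#4 is 13 — one semitone narrower, making it a minor ninth.
(Equivalently, a compound minor second: a minor second plus an octave.)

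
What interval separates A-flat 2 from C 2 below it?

minor sixth

Descending from Ab2 to C2 is the same interval as ascending C2 to Ab2.
C to A spans six letter names (C-D-E-F-G-A) — that makes it a sixth of some quality.
C2 to Ab2 is 8 semitones, a half step short of the major sixth (9), so this is minor.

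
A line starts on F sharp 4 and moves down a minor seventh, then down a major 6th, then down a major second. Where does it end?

A 2

A minor seventh down from F#4 is G#3.
A major sixth down from G#3 is B2.
A major second down from B2 is A2.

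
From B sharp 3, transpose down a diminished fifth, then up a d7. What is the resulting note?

D sharp 4

Down a diminished fifth from B#3: E##3 (6 semitones down).
Up a diminished seventh from E##3: D#4 (9 semitones up).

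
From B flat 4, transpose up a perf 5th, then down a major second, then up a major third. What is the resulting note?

G 5

Up a perfect fifth from Bb4: F5 (7 semitones up).
F5 down a major second → Eb5 (2 semitones).
Up a major third from Eb5: G5 (4 semitones up).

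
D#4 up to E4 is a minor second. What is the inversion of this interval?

Interval numbers invert to sum to nine: 2 + 7 = 9, so a second inverts to a seventh.
Quality inverts too: minor becomes major. That makes the inversion a major seventh.

major seventh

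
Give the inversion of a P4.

Inverted interval numbers add to nine, so a fourth pairs with a fifth (4 + 5 = 9).
Quality inverts too: perfect stays perfect. That makes the inversion a perfect fifth.

perfect 5th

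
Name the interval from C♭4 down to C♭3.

perfect octave

Descending from Cb4 to Cb3 is the same interval as ascending Cb3 to Cb4.
C to C is the same letter name, plus an octave, so the interval is some kind of octave.
The perfect octave spans 12 semitones, and Cb3 to Cb4 is exactly 12 semitones — so this is a perfect octave.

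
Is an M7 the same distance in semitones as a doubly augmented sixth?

Yes

A major seventh spans 11 semitones, and a doubly augmented sixth also spans 11 semitones — they're enharmonic.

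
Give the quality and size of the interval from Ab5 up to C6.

A to C spans three letter names (A-B-C), so the interval is some kind of third.
Ab5 to C6 is 4 semitones, matching the major third exactly, so the quality is major.

major 3rd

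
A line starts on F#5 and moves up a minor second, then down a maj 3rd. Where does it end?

F#5 up a minor second → G5 (1 semitone).
G5 down a major third → Eb5 (4 semitones).

Eb5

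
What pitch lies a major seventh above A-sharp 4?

Seven letter names up from A: G.
Moving 11 semitones up from A#4 (the size of a major seventh) reaches G##5.

G-double-sharp 5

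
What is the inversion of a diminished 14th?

A2

First reduce the compound diminished fourteenth to its simple form, a diminished seventh.
Inverted interval numbers add to nine, so a seventh pairs with a second (7 + 2 = 9).
The quality also flips — diminished becomes augmented — giving an augmented second.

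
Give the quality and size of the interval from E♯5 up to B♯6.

E to B spans five letter names (E-F-G-A-B), plus an octave: a twelfth.
E#5 to B#6 is 19 semitones, matching the perfect twelfth exactly, so the quality is perfect.
(Equivalently, a compound perfect fifth: a perfect fifth plus an octave.)

perfect twelfth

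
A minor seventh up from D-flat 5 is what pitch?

C-flat 6

Counting seven letter names up from D lands on C.
Moving 10 semitones up from Db5 (the size of a minor seventh) reaches Cb6.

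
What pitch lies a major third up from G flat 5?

B flat 5

The third takes the letter from G up to B.
A major third spans 4 semitones, so from Gb5 the target pitch is Bb5.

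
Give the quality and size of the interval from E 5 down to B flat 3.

Descending from E5 to Bb3 is the same interval as ascending Bb3 to E5.
B to E spans four letter names (B-C-D-E), plus an octave: an eleventh.
The perfect eleventh is 17 semitones; here we have 18, one semitone wider: augmented.
(Equivalently, a compound augmented fourth: an augmented fourth plus an octave.)

augmented eleventh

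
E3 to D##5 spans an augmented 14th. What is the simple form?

augmented 7th

Subtracting seven from the interval number removes an octave: 14 − 7 = 7.
So an augmented fourteenth is an octave plus an augmented seventh. The quality is unchanged.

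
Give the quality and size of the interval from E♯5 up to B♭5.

doubly diminished fifth

E to B spans five letter names (E-F-G-A-B): a fifth.
The perfect fifth is 7 semitones; here we have 5, two semitones narrower: doubly diminished.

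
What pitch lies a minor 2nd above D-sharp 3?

E 3

Two letter names up from D: E.
A minor second spans 1 semitone, so from D#3 the target pitch is E3.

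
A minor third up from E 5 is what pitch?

The third takes the letter from E up to G.
Moving 3 semitones up from E5 (the size of a minor third) reaches G5.

G 5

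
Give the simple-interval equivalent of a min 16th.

Subtracting seven from the interval number removes an octave: 16 − 14 = 2.
That makes a minor sixteenth a compound minor second — 2 octaves plus a minor second.

minor 2nd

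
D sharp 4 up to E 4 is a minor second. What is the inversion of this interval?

major seventh

Interval numbers invert to sum to nine: 2 + 7 = 9, so a second inverts to a seventh.
And minor becomes major under inversion, so we get a major seventh.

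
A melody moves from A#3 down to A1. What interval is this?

Descending from A#3 to A1 is the same interval as ascending A1 to A#3.
A to A is the same letter name, plus 2 octaves — that makes it a fifteenth of some quality.
A perfect fifteenth would be 24 semitones; A1 to A#3 is 25, one semitone wider, so the interval is augmented.
(Equivalently, a compound augmented octave: an augmented octave plus an octave.)

augmented 15th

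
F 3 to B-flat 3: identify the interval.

F to B spans four letter names (F-G-A-B): a fourth.
F3 to Bb3 is 5 semitones, matching the perfect fourth exactly, so the quality is perfect.

perfect fourth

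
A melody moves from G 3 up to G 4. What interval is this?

G to G is the same letter name, plus an octave — that makes it an octave of some quality.
G3 to G4 is 12 semitones, matching the perfect octave exactly, so the quality is perfect.

P8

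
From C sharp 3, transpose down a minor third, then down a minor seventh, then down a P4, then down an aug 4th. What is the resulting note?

C#3 down a minor third → A#2 (3 semitones).
Down a minor seventh from A#2: B#1 (10 semitones down).
B#1 down a perfect fourth → F##1 (5 semitones).
F##1 down an augmented fourth → C#1 (6 semitones).

C sharp 1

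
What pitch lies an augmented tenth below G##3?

E2

The tenth's letter: G down three letter names plus an octave → E.
An augmented tenth spans 17 semitones, so from G##3 the target pitch is E2.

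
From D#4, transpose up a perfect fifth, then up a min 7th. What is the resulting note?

A perfect fifth up from D#4 is A#4.
Up a minor seventh from A#4: G#5 (10 semitones up).

G#5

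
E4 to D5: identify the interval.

minor 7th

E to D spans seven letter names (E-F-G-A-B-C-D): a seventh.
At 10 semitones, E4→D5 falls one short of a major seventh: minor.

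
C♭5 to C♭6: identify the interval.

perfect octave

C to C is the same letter name, plus an octave: an octave.
Cb5 to Cb6 is 12 semitones, matching the perfect octave exactly, so the quality is perfect.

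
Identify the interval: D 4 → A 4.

P5

D to A spans five letter names (D-E-F-G-A) — that makes it a fifth of some quality.
The perfect fifth spans 7 semitones, and D4 to A4 is exactly 7 semitones — so this is a perfect fifth.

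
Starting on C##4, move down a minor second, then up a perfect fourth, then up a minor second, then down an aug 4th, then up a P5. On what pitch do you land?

A minor second down from C##4 is B##3.
Up a perfect fourth from B##3: E##4 (5 semitones up).
Up a minor second from E##4: F##4 (1 semitone up).
F##4 down an augmented fourth → C#4 (6 semitones).
A perfect fifth up from C#4 is G#4.

G#4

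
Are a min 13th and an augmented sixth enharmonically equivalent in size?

No

A minor thirteenth spans 20 semitones; an augmented sixth spans 10 semitones. They differ by 10.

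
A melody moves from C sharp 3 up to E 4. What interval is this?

C to E spans three letter names (C-D-E), plus an octave: a tenth.
At 15 semitones, C#3→E4 falls one short of a major tenth: minor.
(Equivalently, a compound minor third: a minor third plus an octave.)

minor 10th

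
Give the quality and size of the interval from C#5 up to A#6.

C to A spans six letter names (C-D-E-F-G-A), plus an octave, so the interval is some kind of thirteenth.
The major thirteenth spans 21 semitones, and C#5 to A#6 is exactly 21 semitones — so this is a major thirteenth.
(Equivalently, a compound major sixth: a major sixth plus an octave.)

M13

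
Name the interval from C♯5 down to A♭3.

Descending from C#5 to Ab3 is the same interval as ascending Ab3 to C#5.
A to C spans three letter names (A-B-C), plus an octave: a tenth.
A major tenth would be 16 semitones; Ab3 to C#5 is 17, one semitone wider, so the interval is augmented.
(Equivalently, a compound augmented third: an augmented third plus an octave.)

A10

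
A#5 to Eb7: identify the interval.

A to E spans five letter names (A-B-C-D-E), plus an octave, so the interval is some kind of twelfth.
A perfect twelfth would be 19 semitones; A#5 to Eb7 is 17, two semitones narrower, so the interval is doubly diminished.
(Equivalently, a compound doubly diminished fifth: a doubly diminished fifth plus an octave.)

dd12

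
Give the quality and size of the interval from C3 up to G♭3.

diminished fifth

C to G spans five letter names (C-D-E-F-G) — that makes it a fifth of some quality.
A perfect fifth would be 7 semitones; C3 to Gb3 is 6, one semitone narrower, so the interval is diminished.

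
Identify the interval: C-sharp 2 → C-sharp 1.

Descending from C#2 to C#1 is the same interval as ascending C#1 to C#2.
C to C is the same letter name, plus an octave — that makes it an octave of some quality.
C#1 to C#2 is 12 semitones, matching the perfect octave exactly, so the quality is perfect.

P8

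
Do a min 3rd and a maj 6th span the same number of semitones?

3 semitones (minor third) vs 9 semitones (major sixth): not equal.

No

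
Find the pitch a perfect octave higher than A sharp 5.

A sharp 6

For an octave the letter name doesn't change: still A, an octave up.
A perfect octave spans 12 semitones, so from A#5 the target pitch is A#6.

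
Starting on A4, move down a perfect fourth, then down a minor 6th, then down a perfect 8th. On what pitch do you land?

A4 down a perfect fourth → E4 (5 semitones).
A minor sixth down from E4 is G#3.
A perfect octave down from G#3 is G#2.

G#2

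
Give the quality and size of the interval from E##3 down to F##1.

major fourteenth

Descending from E##3 to F##1 is the same interval as ascending F##1 to E##3.
F to E spans seven letter names (F-G-A-B-C-D-E), plus an octave: a fourteenth.
The major fourteenth spans 23 semitones, and F##1 to E##3 is exactly 23 semitones — so this is a major fourteenth.
(Equivalently, a compound major seventh: a major seventh plus an octave.)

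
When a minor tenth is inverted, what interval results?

First reduce the compound minor tenth to its simple form, a minor third.
Interval numbers invert to sum to nine: 3 + 6 = 9, so a third inverts to a sixth.
The quality also flips — minor becomes major — giving a major sixth.

major 6th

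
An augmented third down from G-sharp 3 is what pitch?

Three letter names down from G: E.
Moving 5 semitones down from G#3 (the size of an augmented third) reaches Eb3.

E-flat 3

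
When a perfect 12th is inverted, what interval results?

First reduce the compound perfect twelfth to its simple form, a perfect fifth.
The rule of nine gives the new number: 9 − 5 = 4, so a fifth becomes a fourth.
Quality inverts too: perfect stays perfect. That makes the inversion a perfect fourth.

perfect 4th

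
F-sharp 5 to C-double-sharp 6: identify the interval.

F to C spans five letter names (F-G-A-B-C) — that makes it a fifth of some quality.
A perfect fifth would be 7 semitones; F#5 to C##6 is 8, one semitone wider, so the interval is augmented.

augmented fifth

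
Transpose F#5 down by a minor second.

E#5

The second takes the letter from F down to E.
A minor second is 1 semitone; 1 semitone down from F#5 gives E#5.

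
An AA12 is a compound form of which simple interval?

Take out an octave (7 from the number): 12 − 7 = 5.
That makes a doubly augmented twelfth a compound doubly augmented fifth — an octave plus a doubly augmented fifth.

AA5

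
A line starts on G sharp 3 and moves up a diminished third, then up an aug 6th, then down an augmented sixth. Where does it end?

A diminished third up from G#3 is Bb3.
An augmented sixth up from Bb3 is G#4.
Down an augmented sixth from G#4: Bb3 (10 semitones down).

B flat 3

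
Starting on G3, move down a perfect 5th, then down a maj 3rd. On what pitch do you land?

G3 down a perfect fifth → C3 (7 semitones).
Down a major third from C3: Ab2 (4 semitones down).

Ab2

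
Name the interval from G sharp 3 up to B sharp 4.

G to B spans three letter names (G-A-B), plus an octave: a tenth.
G#3 to B#4 is 16 semitones, matching the major tenth exactly, so the quality is major.
(Equivalently, a compound major third: a major third plus an octave.)

major tenth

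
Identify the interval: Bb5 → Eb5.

P5

Descending from Bb5 to Eb5 is the same interval as ascending Eb5 to Bb5.
E to B spans five letter names (E-F-G-A-B), so the interval is some kind of fifth.
The perfect fifth spans 7 semitones, and Eb5 to Bb5 is exactly 7 semitones — so this is a perfect fifth.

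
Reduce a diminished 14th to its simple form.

Subtracting seven from the interval number removes an octave: 14 − 7 = 7.
That makes a diminished fourteenth a compound diminished seventh — an octave plus a diminished seventh.

d7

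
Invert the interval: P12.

First reduce the compound perfect twelfth to its simple form, a perfect fifth.
The rule of nine gives the new number: 9 − 5 = 4, so a fifth becomes a fourth.
Quality inverts too: perfect stays perfect. That makes the inversion a perfect fourth.

P4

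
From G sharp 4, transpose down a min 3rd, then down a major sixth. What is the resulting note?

A minor third down from G#4 is E#4.
E#4 down a major sixth → G#3 (9 semitones).

G sharp 3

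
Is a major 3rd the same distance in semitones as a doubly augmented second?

Yes

Both span 4 semitones: a major third and a doubly augmented second are the same chromatic distance.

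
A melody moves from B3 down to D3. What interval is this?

major sixth

Descending from B3 to D3 is the same interval as ascending D3 to B3.
D to B spans six letter names (D-E-F-G-A-B), so the interval is some kind of sixth.
D3 to B3 is 9 semitones, matching the major sixth exactly, so the quality is major.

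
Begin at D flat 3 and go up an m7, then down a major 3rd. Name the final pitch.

Up a minor seventh from Db3: Cb4 (10 semitones up).
Down a major third from Cb4: Abb3 (4 semitones down).

A double-flat 3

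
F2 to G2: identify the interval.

F to G spans two letter names (F-G) — that makes it a second of some quality.
F2 to G2 is 2 semitones, matching the major second exactly, so the quality is major.

M2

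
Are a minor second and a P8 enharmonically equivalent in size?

No

A minor second spans 1 semitone; a perfect octave spans 12 semitones. They differ by 11.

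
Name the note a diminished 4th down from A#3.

E##3

Counting four letter names down from A lands on E.
A diminished fourth is 4 semitones; 4 semitones down from A#3 gives E##3.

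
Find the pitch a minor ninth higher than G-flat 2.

Counting two letter names plus an octave up from G lands on A.
A minor ninth is 13 semitones; 13 semitones up from Gb2 gives Abb3.

A-double-flat 3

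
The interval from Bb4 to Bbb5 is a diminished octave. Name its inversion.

Inverted interval numbers add to nine, so an octave pairs with a unison (8 + 1 = 9).
The quality also flips — diminished becomes augmented — giving an augmented unison.

A1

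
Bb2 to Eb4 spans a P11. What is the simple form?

P4

Each octave removed subtracts seven from the number: 11 − 7 = 4.
That makes a perfect eleventh a compound perfect fourth — an octave plus a perfect fourth.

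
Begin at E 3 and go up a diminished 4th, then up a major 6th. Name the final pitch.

F 4

A diminished fourth up from E3 is Ab3.
Up a major sixth from Ab3: F4 (9 semitones up).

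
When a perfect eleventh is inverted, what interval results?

perfect 5th

First reduce the compound perfect eleventh to its simple form, a perfect fourth.
Interval numbers invert to sum to nine: 4 + 5 = 9, so a fourth inverts to a fifth.
And perfect stays perfect under inversion, so we get a perfect fifth.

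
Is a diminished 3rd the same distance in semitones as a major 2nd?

Both span 2 semitones: a diminished third and a major second are the same chromatic distance.

Yes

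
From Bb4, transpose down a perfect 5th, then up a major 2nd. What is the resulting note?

F4

Down a perfect fifth from Bb4: Eb4 (7 semitones down).
A major second up from Eb4 is F4.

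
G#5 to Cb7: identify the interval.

G to C spans four letter names (G-A-B-C), plus an octave — that makes it an eleventh of some quality.
A perfect eleventh would be 17 semitones; G#5 to Cb7 is 15, two semitones narrower, so the interval is doubly diminished.
(Equivalently, a compound doubly diminished fourth: a doubly diminished fourth plus an octave.)

doubly diminished eleventh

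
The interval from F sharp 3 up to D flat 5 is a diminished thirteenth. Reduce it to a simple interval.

Take out an octave (7 from the number): 13 − 7 = 6.
That makes a diminished thirteenth a compound diminished sixth — an octave plus a diminished sixth.

d6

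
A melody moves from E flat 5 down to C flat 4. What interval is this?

M10

Descending from Eb5 to Cb4 is the same interval as ascending Cb4 to Eb5.
C to E spans three letter names (C-D-E), plus an octave: a tenth.
The major tenth spans 16 semitones, and Cb4 to Eb5 is exactly 16 semitones — so this is a major tenth.
(Equivalently, a compound major third: a major third plus an octave.)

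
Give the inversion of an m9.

major seventh

First reduce the compound minor ninth to its simple form, a minor second.
The rule of nine gives the new number: 9 − 2 = 7, so a second becomes a seventh.
And minor becomes major under inversion, so we get a major seventh.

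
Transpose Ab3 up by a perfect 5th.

Counting five letter names up from A lands on E.
A perfect fifth is 7 semitones; 7 semitones up from Ab3 gives Eb4.

Eb4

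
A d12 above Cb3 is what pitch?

Five letters up from C (plus an octave) reaches G.
Moving 18 semitones up from Cb3 (the size of a diminished twelfth) reaches Gbb4.

Gbb4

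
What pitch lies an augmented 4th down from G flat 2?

D double-flat 2

The fourth takes the letter from G down to D.
Moving 6 semitones down from Gb2 (the size of an augmented fourth) reaches Dbb2.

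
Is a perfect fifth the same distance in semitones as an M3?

A perfect fifth spans 7 semitones; a major third spans 4 semitones. They differ by 3.

No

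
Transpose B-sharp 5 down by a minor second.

A-double-sharp 5

Counting two letter names down from B lands on A.
A minor second spans 1 semitone, so from B#5 the target pitch is A##5.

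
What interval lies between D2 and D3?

D to D is the same letter name, plus an octave — that makes it an octave of some quality.
The perfect octave spans 12 semitones, and D2 to D3 is exactly 12 semitones — so this is a perfect octave.

P8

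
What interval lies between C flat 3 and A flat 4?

M13

C to A spans six letter names (C-D-E-F-G-A), plus an octave, so the interval is some kind of thirteenth.
Cb3 to Ab4 is 21 semitones, matching the major thirteenth exactly, so the quality is major.
(Equivalently, a compound major sixth: a major sixth plus an octave.)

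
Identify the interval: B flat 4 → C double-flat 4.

Descending from Bb4 to Cbb4 is the same interval as ascending Cbb4 to Bb4.
C to B spans seven letter names (C-D-E-F-G-A-B): a seventh.
The major seventh is 11 semitones; here we have 12, one semitone wider: augmented.

augmented seventh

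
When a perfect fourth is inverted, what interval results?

perfect 5th

Interval numbers invert to sum to nine: 4 + 5 = 9, so a fourth inverts to a fifth.
The quality also flips — perfect stays perfect — giving a perfect fifth.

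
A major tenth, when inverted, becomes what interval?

First reduce the compound major tenth to its simple form, a major third.
Interval numbers invert to sum to nine: 3 + 6 = 9, so a third inverts to a sixth.
Quality inverts too: major becomes minor. That makes the inversion a minor sixth.

m6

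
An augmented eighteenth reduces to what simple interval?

Each octave removed subtracts seven from the number: 18 − 14 = 4.
Quality carries through unchanged, so the simple form is an augmented fourth.

augmented fourth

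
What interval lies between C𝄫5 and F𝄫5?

C to F spans four letter names (C-D-E-F), so the interval is some kind of fourth.
Cbb5 to Fbb5 is 5 semitones, matching the perfect fourth exactly, so the quality is perfect.

perfect 4th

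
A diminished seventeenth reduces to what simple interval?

Take out 2 octaves (14 from the number): 17 − 14 = 3.
Quality carries through unchanged, so the simple form is a diminished third.

d3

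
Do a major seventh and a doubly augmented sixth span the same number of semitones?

Both span 11 semitones: a major seventh and a doubly augmented sixth are the same chromatic distance.

Yes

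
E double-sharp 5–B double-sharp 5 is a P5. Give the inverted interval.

perfect 4th

Inverted interval numbers add to nine, so a fifth pairs with a fourth (5 + 4 = 9).
The quality also flips — perfect stays perfect — giving a perfect fourth.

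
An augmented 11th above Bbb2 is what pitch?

Eb4

Four letters up from B (plus an octave) reaches E.
Moving 18 semitones up from Bbb2 (the size of an augmented eleventh) reaches Eb4.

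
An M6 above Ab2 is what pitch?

Counting six letter names up from A lands on F.
A major sixth is 9 semitones; 9 semitones up from Ab2 gives F3.

F3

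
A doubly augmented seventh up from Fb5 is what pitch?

E#6

Seven letter names up from F: E.
A doubly augmented seventh spans 13 semitones, so from Fb5 the target pitch is E#6.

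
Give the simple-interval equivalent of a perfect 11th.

Subtracting seven from the interval number removes an octave: 11 − 7 = 4.
Quality carries through unchanged, so the simple form is a perfect fourth.

P4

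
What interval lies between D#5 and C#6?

D to C spans seven letter names (D-E-F-G-A-B-C), so the interval is some kind of seventh.
At 10 semitones, D#5→C#6 falls one short of a major seventh: minor.

minor seventh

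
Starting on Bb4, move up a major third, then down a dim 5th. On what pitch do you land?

G#4

A major third up from Bb4 is D5.
D5 down a diminished fifth → G#4 (6 semitones).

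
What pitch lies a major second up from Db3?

Two letter names up from D: E.
A major second is 2 semitones; 2 semitones up from Db3 gives Eb3.

Eb3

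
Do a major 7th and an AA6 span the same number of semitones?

A major seventh = 11 semitones = a doubly augmented sixth; enharmonically equal.

Yes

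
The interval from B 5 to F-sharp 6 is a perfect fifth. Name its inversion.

P4

Interval numbers invert to sum to nine: 5 + 4 = 9, so a fifth inverts to a fourth.
Quality inverts too: perfect stays perfect. That makes the inversion a perfect fourth.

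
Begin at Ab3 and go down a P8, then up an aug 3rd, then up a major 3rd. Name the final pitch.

E#3

Ab3 down a perfect octave → Ab2 (12 semitones).
An augmented third up from Ab2 is C#3.
C#3 up a major third → E#3 (4 semitones).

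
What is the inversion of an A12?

First reduce the compound augmented twelfth to its simple form, an augmented fifth.
The rule of nine gives the new number: 9 − 5 = 4, so a fifth becomes a fourth.
The quality also flips — augmented becomes diminished — giving a diminished fourth.

d4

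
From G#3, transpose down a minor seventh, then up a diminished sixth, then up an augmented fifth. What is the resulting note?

C#4

G#3 down a minor seventh → A#2 (10 semitones).
A diminished sixth up from A#2 is F3.
F3 up an augmented fifth → C#4 (8 semitones).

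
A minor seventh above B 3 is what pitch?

A 4

Counting seven letter names up from B lands on A.
Moving 10 semitones up from B3 (the size of a minor seventh) reaches A4.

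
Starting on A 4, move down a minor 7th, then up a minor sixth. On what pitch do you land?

G 4

A minor seventh down from A4 is B3.
Up a minor sixth from B3: G4 (8 semitones up).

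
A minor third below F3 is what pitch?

D3

The third takes the letter from F down to D.
Moving 3 semitones down from F3 (the size of a minor third) reaches D3.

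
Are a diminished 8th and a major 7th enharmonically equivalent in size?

Yes

A diminished octave = 11 semitones = a major seventh; enharmonically equal.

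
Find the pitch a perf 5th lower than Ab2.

Five letter names down from A: D.
A perfect fifth spans 7 semitones, so from Ab2 the target pitch is Db2.

Db2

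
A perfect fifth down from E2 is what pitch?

A1

Counting five letter names down from E lands on A.
A perfect fifth is 7 semitones; 7 semitones down from E2 gives A1.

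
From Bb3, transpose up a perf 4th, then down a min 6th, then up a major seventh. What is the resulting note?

F#4

Up a perfect fourth from Bb3: Eb4 (5 semitones up).
Eb4 down a minor sixth → G3 (8 semitones).
A major seventh up from G3 is F#4.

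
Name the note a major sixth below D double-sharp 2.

Six letter names down from D: F.
A major sixth is 9 semitones; 9 semitones down from D##2 gives F##1.

F double-sharp 1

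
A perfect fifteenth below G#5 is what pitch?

The letter stays G (same as the start), shifted two octaves down.
A perfect fifteenth spans 24 semitones, so from G#5 the target pitch is G#3.

G#3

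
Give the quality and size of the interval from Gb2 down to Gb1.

Descending from Gb2 to Gb1 is the same interval as ascending Gb1 to Gb2.
G to G is the same letter name, plus an octave: an octave.
Counting semitones, Gb1→Gb2 is 12, which is the perfect octave.

perfect octave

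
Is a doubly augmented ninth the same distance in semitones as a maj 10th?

A doubly augmented ninth spans 16 semitones, and a major tenth also spans 16 semitones — they're enharmonic.

Yes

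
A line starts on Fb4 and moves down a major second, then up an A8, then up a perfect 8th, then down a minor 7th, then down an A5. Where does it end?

A major second down from Fb4 is Ebb4.
An augmented octave up from Ebb4 is Eb5.
Up a perfect octave from Eb5: Eb6 (12 semitones up).
Eb6 down a minor seventh → F5 (10 semitones).
F5 down an augmented fifth → Bbb4 (8 semitones).

Bbb4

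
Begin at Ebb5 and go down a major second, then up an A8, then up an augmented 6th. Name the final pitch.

B6

Down a major second from Ebb5: Dbb5 (2 semitones down).
Up an augmented octave from Dbb5: Db6 (13 semitones up).
An augmented sixth up from Db6 is B6.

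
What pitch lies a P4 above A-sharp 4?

D-sharp 5

The fourth takes the letter from A up to D.
Moving 5 semitones up from A#4 (the size of a perfect fourth) reaches D#5.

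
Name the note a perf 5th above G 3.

D 4

The fifth takes the letter from G up to D.
A perfect fifth is 7 semitones; 7 semitones up from G3 gives D4.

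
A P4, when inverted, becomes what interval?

The rule of nine gives the new number: 9 − 4 = 5, so a fourth becomes a fifth.
Quality inverts too: perfect stays perfect. That makes the inversion a perfect fifth.

perfect 5th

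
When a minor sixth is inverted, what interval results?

Inverted interval numbers add to nine, so a sixth pairs with a third (6 + 3 = 9).
And minor becomes major under inversion, so we get a major third.

M3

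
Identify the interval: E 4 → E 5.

perfect 8th

E to E is the same letter name, plus an octave: an octave.
Counting semitones, E4→E5 is 12, which is the perfect octave.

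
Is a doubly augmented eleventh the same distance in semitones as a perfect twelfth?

Yes

A doubly augmented eleventh spans 19 semitones, and a perfect twelfth also spans 19 semitones — they're enharmonic.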